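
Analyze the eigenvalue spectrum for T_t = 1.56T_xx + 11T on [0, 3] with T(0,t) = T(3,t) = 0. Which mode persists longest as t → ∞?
Eigenvalues: λₙ = 1.56n²π²/3² - 11.
First three modes:
  n=1: λ₁ = 1.56π²/3² - 11 ≈ -9.289
  n=2: λ₂ = 6.24π²/3² - 11 ≈ -4.157
  n=3: λ₃ = 14.04π²/3² - 11 ≈ 4.397
Since 1.56π²/3² ≈ 1.711 < 11, λ₁ < 0.
The n=1 mode grows fastest (−λₙ is largest for n=1) → dominates.
Asymptotic: T ~ c₁ sin(πx/3) e^{9.289t} (exponential growth at rate −λ₁ ≈ 9.289).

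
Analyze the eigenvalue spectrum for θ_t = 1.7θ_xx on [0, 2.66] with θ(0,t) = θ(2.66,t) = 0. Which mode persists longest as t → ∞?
Eigenvalues: λₙ = 1.7n²π²/2.66².
First three modes:
  n=1: λ₁ = 1.7π²/2.66² ≈ 2.371
  n=2: λ₂ = 6.8π²/2.66² ≈ 9.485 (4× faster decay)
  n=3: λ₃ = 15.3π²/2.66² ≈ 21.342 (9× faster decay)
As t → ∞, higher modes decay exponentially faster. The n=1 mode dominates: θ ~ c₁ sin(πx/2.66) e^{-λ₁t}.
Decay rate: λ₁ = 1.7π²/2.66² ≈ 2.371.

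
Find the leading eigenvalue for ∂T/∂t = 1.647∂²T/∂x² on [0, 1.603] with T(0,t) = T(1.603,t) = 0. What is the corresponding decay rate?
Eigenvalues: λₙ = 1.647n²π²/1.603².
First three modes:
  n=1: λ₁ = 1.647π²/1.603² ≈ 6.326
  n=2: λ₂ = 6.588π²/1.603² ≈ 25.304 (4× faster decay)
  n=3: λ₃ = 14.823π²/1.603² ≈ 56.934 (9× faster decay)
As t → ∞, higher modes decay exponentially faster. The n=1 mode dominates: T ~ c₁ sin(πx/1.603) e^{-λ₁t}.
Decay rate: λ₁ = 1.647π²/1.603² ≈ 6.326.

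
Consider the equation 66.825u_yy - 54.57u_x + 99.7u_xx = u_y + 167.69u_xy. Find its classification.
Rewriting in standard form: 99.7u_xx - 167.69u_xy + 66.825u_yy - 54.57u_x - u_y = 0. Hyperbolic. (A = 99.7, B = -167.69, C = 66.825 gives B² - 4AC = 1470.1261.)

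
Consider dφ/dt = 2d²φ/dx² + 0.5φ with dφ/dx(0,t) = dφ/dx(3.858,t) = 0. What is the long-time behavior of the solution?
As t → ∞, φ grows unboundedly. With Neumann BCs the constant mode has diffusion eigenvalue 0, so any r > 0 makes it grow like e^(0.5t); solution grows exponentially.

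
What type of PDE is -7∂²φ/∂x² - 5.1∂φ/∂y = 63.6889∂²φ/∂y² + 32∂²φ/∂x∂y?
Rewriting in standard form: -7∂²φ/∂x² - 32∂²φ/∂x∂y - 63.6889∂²φ/∂y² - 5.1∂φ/∂y = 0. With A = -7, B = -32, C = -63.6889, the discriminant is -759.2892. This is an elliptic PDE.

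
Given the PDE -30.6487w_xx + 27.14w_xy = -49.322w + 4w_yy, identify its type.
Rewriting in standard form: -30.6487w_xx + 27.14w_xy - 4w_yy + 49.322w = 0. The second-order coefficients are A = -30.6487, B = 27.14, C = -4. Since B² - 4AC = 246.2004 > 0, this is a hyperbolic PDE.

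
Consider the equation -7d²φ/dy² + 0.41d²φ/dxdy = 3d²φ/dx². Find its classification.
Rewriting in standard form: -3d²φ/dx² + 0.41d²φ/dxdy - 7d²φ/dy² = 0. Elliptic. (A = -3, B = 0.41, C = -7 gives B² - 4AC = -83.8319.)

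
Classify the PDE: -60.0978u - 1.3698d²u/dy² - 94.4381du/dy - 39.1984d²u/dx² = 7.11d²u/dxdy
Rewriting in standard form: -39.1984d²u/dx² - 7.11d²u/dxdy - 1.3698d²u/dy² - 94.4381du/dy - 60.0978u = 0. A = -39.1984, B = -7.11, C = -1.3698. Discriminant B² - 4AC = -164.22377328. Since -164.22377328 < 0, elliptic.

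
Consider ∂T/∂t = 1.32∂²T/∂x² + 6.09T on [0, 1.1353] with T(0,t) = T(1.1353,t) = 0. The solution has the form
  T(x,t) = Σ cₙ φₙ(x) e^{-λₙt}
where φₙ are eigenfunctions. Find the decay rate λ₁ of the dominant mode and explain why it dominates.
Eigenvalues: λₙ = 1.32n²π²/1.1353² - 6.09.
First three modes:
  n=1: λ₁ = 1.32π²/1.1353² - 6.09 ≈ 4.018
  n=2: λ₂ = 5.28π²/1.1353² - 6.09 ≈ 34.341
  n=3: λ₃ = 11.88π²/1.1353² - 6.09 ≈ 84.879
Since 1.32π²/1.1353² ≈ 10.108 > 6.09, all λₙ > 0.
The n=1 mode decays slowest → dominates as t → ∞.
Asymptotic: T ~ c₁ sin(πx/1.1353) e^{-λ₁t} with decay rate λ₁ ≈ 4.018.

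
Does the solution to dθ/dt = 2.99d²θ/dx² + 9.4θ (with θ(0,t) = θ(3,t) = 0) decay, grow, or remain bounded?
θ grows unboundedly. Reaction dominates diffusion (r=9.4 > κπ²/L²≈3.28); solution grows exponentially.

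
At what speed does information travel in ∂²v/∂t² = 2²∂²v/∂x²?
Speed = 2. Information travels along characteristics x = x₀ ± 2t.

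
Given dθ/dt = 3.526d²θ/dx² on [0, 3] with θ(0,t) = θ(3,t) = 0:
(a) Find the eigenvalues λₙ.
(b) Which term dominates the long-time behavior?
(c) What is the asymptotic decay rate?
Eigenvalues: λₙ = 3.526n²π²/3².
First three modes:
  n=1: λ₁ = 3.526π²/3² ≈ 3.867
  n=2: λ₂ = 14.104π²/3² ≈ 15.467 (4× faster decay)
  n=3: λ₃ = 31.734π²/3² ≈ 34.8 (9× faster decay)
As t → ∞, higher modes decay exponentially faster. The n=1 mode dominates: θ ~ c₁ sin(πx/3) e^{-λ₁t}.
Decay rate: λ₁ = 3.526π²/3² ≈ 3.867.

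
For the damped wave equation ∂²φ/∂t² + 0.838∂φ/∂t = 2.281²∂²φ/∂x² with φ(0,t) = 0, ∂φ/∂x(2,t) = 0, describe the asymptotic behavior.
φ → 0. Damping (γ=0.838) dissipates energy; oscillations decay exponentially.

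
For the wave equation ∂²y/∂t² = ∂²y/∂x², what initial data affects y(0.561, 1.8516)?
Domain of dependence: [-1.2906, 2.4126]. Signals travel at speed 1, so data within |x - 0.561| ≤ 1·1.8516 = 1.8516 can reach the point.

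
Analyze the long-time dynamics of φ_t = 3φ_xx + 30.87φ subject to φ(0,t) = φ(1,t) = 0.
Long-time behavior: φ grows unboundedly. Reaction dominates diffusion (r=30.87 > κπ²/L²≈29.61); solution grows exponentially.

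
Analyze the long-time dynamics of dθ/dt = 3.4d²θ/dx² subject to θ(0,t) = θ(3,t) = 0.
Long-time behavior: θ → 0. Heat diffuses out through both boundaries.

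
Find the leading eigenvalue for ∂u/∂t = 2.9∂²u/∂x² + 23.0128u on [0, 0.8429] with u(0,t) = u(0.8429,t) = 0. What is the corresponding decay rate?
Eigenvalues: λₙ = 2.9n²π²/0.8429² - 23.0128.
First three modes:
  n=1: λ₁ = 2.9π²/0.8429² - 23.0128 ≈ 17.272
  n=2: λ₂ = 11.6π²/0.8429² - 23.0128 ≈ 138.128
  n=3: λ₃ = 26.1π²/0.8429² - 23.0128 ≈ 339.554
Since 2.9π²/0.8429² ≈ 40.285 > 23.0128, all λₙ > 0.
The n=1 mode decays slowest → dominates as t → ∞.
Asymptotic: u ~ c₁ sin(πx/0.8429) e^{-λ₁t} with decay rate λ₁ ≈ 17.272.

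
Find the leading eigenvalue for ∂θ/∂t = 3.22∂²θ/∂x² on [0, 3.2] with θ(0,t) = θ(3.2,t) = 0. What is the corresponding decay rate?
Eigenvalues: λₙ = 3.22n²π²/3.2².
First three modes:
  n=1: λ₁ = 3.22π²/3.2² ≈ 3.104
  n=2: λ₂ = 12.88π²/3.2² ≈ 12.414 (4× faster decay)
  n=3: λ₃ = 28.98π²/3.2² ≈ 27.932 (9× faster decay)
As t → ∞, higher modes decay exponentially faster. The n=1 mode dominates: θ ~ c₁ sin(πx/3.2) e^{-λ₁t}.
Decay rate: λ₁ = 3.22π²/3.2² ≈ 3.104.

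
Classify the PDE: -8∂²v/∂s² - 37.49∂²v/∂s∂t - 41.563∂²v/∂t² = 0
A = -8, B = -37.49, C = -41.563. Discriminant B² - 4AC = 75.4841. Since 75.4841 > 0, hyperbolic.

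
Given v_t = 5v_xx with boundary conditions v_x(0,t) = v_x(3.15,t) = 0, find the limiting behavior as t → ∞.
v → constant (steady state). Heat is conserved (no flux at boundaries); solution approaches the spatial average.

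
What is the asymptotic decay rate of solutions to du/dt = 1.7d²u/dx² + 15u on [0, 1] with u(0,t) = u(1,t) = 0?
Eigenvalues: λₙ = 1.7n²π²/1² - 15.
First three modes:
  n=1: λ₁ = 1.7π² - 15 ≈ 1.778
  n=2: λ₂ = 6.8π² - 15 ≈ 52.113
  n=3: λ₃ = 15.3π² - 15 ≈ 136.005
Since 1.7π² ≈ 16.778 > 15, all λₙ > 0.
The n=1 mode decays slowest → dominates as t → ∞.
Asymptotic: u ~ c₁ sin(πx/1) e^{-λ₁t} with decay rate λ₁ ≈ 1.778.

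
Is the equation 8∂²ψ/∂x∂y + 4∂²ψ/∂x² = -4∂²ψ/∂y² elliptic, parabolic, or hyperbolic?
Rewriting in standard form: 4∂²ψ/∂x² + 8∂²ψ/∂x∂y + 4∂²ψ/∂y² = 0. Computing B² - 4AC with A = 4, B = 8, C = 4: discriminant = 0 (zero). Answer: parabolic.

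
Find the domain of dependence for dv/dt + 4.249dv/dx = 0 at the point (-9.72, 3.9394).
A single point: x = -26.4585106. The characteristic through (-9.72, 3.9394) is x - 4.249t = const, so x = -9.72 - 4.249·3.9394 = -26.4585106.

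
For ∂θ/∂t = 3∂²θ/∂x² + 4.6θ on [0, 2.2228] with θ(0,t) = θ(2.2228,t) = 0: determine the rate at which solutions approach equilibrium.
Eigenvalues: λₙ = 3n²π²/2.2228² - 4.6.
First three modes:
  n=1: λ₁ = 3π²/2.2228² - 4.6 ≈ 1.393
  n=2: λ₂ = 12π²/2.2228² - 4.6 ≈ 19.371
  n=3: λ₃ = 27π²/2.2228² - 4.6 ≈ 49.334
Since 3π²/2.2228² ≈ 5.993 > 4.6, all λₙ > 0.
The n=1 mode decays slowest → dominates as t → ∞.
Asymptotic: θ ~ c₁ sin(πx/2.2228) e^{-λ₁t} with decay rate λ₁ ≈ 1.393.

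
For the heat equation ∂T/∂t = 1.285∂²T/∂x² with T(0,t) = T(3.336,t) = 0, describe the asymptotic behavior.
T → 0. Heat diffuses out through both boundaries.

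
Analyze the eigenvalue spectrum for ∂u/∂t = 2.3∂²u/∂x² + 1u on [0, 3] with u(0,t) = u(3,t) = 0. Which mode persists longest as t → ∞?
Eigenvalues: λₙ = 2.3n²π²/3² - 1.
First three modes:
  n=1: λ₁ = 2.3π²/3² - 1 ≈ 1.522
  n=2: λ₂ = 9.2π²/3² - 1 ≈ 9.089
  n=3: λ₃ = 20.7π²/3² - 1 ≈ 21.7
Since 2.3π²/3² ≈ 2.522 > 1, all λₙ > 0.
The n=1 mode decays slowest → dominates as t → ∞.
Asymptotic: u ~ c₁ sin(πx/3) e^{-λ₁t} with decay rate λ₁ ≈ 1.522.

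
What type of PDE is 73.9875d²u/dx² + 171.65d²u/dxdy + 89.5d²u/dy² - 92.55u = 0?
With A = 73.9875, B = 171.65, C = 89.5, the discriminant is 2976.1975. This is a hyperbolic PDE.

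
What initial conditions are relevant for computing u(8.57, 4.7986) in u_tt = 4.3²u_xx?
Domain of dependence: [-12.06398, 29.20398]. Signals travel at speed 4.3, so data within |x - 8.57| ≤ 4.3·4.7986 = 20.63398 can reach the point.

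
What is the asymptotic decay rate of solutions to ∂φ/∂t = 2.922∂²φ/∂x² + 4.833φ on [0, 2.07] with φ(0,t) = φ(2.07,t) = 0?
Eigenvalues: λₙ = 2.922n²π²/2.07² - 4.833.
First three modes:
  n=1: λ₁ = 2.922π²/2.07² - 4.833 ≈ 1.897
  n=2: λ₂ = 11.688π²/2.07² - 4.833 ≈ 22.089
  n=3: λ₃ = 26.298π²/2.07² - 4.833 ≈ 55.74
Since 2.922π²/2.07² ≈ 6.73 > 4.833, all λₙ > 0.
The n=1 mode decays slowest → dominates as t → ∞.
Asymptotic: φ ~ c₁ sin(πx/2.07) e^{-λ₁t} with decay rate λ₁ ≈ 1.897.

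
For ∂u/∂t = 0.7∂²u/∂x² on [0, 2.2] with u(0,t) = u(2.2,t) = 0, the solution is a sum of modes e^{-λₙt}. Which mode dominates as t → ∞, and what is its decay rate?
Eigenvalues: λₙ = 0.7n²π²/2.2².
First three modes:
  n=1: λ₁ = 0.7π²/2.2² ≈ 1.427
  n=2: λ₂ = 2.8π²/2.2² ≈ 5.71 (4× faster decay)
  n=3: λ₃ = 6.3π²/2.2² ≈ 12.847 (9× faster decay)
As t → ∞, higher modes decay exponentially faster. The n=1 mode dominates: u ~ c₁ sin(πx/2.2) e^{-λ₁t}.
Decay rate: λ₁ = 0.7π²/2.2² ≈ 1.427.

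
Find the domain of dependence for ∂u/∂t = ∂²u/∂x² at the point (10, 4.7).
The entire real line. The heat equation has infinite propagation speed: any initial disturbance instantly affects all points (though exponentially small far away).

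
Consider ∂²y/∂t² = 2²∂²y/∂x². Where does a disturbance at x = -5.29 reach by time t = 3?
Domain of influence: [-11.29, 0.71]. Data at x = -5.29 spreads outward at speed 2.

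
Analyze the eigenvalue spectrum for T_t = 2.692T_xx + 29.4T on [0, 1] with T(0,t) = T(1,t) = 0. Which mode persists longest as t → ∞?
Eigenvalues: λₙ = 2.692n²π²/1² - 29.4.
First three modes:
  n=1: λ₁ = 2.692π² - 29.4 ≈ -2.831
  n=2: λ₂ = 10.768π² - 29.4 ≈ 76.876
  n=3: λ₃ = 24.228π² - 29.4 ≈ 209.721
Since 2.692π² ≈ 26.569 < 29.4, λ₁ < 0.
The n=1 mode grows fastest (−λₙ is largest for n=1) → dominates.
Asymptotic: T ~ c₁ sin(πx/1) e^{2.831t} (exponential growth at rate −λ₁ ≈ 2.831).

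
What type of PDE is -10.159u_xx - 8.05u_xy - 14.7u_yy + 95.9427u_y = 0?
With A = -10.159, B = -8.05, C = -14.7, the discriminant is -532.5467. This is an elliptic PDE.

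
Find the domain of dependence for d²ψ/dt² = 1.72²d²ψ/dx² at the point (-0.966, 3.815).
Domain of dependence: [-7.5278, 5.5958]. Signals travel at speed 1.72, so data within |x - -0.966| ≤ 1.72·3.815 = 6.5618 can reach the point.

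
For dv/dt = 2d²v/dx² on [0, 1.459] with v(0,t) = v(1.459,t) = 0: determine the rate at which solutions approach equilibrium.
Eigenvalues: λₙ = 2n²π²/1.459².
First three modes:
  n=1: λ₁ = 2π²/1.459² ≈ 9.273
  n=2: λ₂ = 8π²/1.459² ≈ 37.092 (4× faster decay)
  n=3: λ₃ = 18π²/1.459² ≈ 83.457 (9× faster decay)
As t → ∞, higher modes decay exponentially faster. The n=1 mode dominates: v ~ c₁ sin(πx/1.459) e^{-λ₁t}.
Decay rate: λ₁ = 2π²/1.459² ≈ 9.273.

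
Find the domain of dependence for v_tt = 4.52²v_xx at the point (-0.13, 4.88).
Domain of dependence: [-22.1876, 21.9276]. Signals travel at speed 4.52, so data within |x - -0.13| ≤ 4.52·4.88 = 22.0576 can reach the point.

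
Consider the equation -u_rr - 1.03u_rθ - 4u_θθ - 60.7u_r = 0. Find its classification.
Elliptic. (A = -1, B = -1.03, C = -4 gives B² - 4AC = -14.9391.)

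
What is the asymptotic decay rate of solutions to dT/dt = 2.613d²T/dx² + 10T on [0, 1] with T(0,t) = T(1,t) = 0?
Eigenvalues: λₙ = 2.613n²π²/1² - 10.
First three modes:
  n=1: λ₁ = 2.613π² - 10 ≈ 15.789
  n=2: λ₂ = 10.452π² - 10 ≈ 93.157
  n=3: λ₃ = 23.517π² - 10 ≈ 222.103
Since 2.613π² ≈ 25.789 > 10, all λₙ > 0.
The n=1 mode decays slowest → dominates as t → ∞.
Asymptotic: T ~ c₁ sin(πx/1) e^{-λ₁t} with decay rate λ₁ ≈ 15.789.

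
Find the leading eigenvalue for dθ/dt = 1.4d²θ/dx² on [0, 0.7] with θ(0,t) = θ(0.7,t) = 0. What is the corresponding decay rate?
Eigenvalues: λₙ = 1.4n²π²/0.7².
First three modes:
  n=1: λ₁ = 1.4π²/0.7² ≈ 28.199
  n=2: λ₂ = 5.6π²/0.7² ≈ 112.795 (4× faster decay)
  n=3: λ₃ = 12.6π²/0.7² ≈ 253.79 (9× faster decay)
As t → ∞, higher modes decay exponentially faster. The n=1 mode dominates: θ ~ c₁ sin(πx/0.7) e^{-λ₁t}.
Decay rate: λ₁ = 1.4π²/0.7² ≈ 28.199.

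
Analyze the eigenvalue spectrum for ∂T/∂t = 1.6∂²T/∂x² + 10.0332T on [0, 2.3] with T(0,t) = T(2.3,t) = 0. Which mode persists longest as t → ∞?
Eigenvalues: λₙ = 1.6n²π²/2.3² - 10.0332.
First three modes:
  n=1: λ₁ = 1.6π²/2.3² - 10.0332 ≈ -7.048
  n=2: λ₂ = 6.4π²/2.3² - 10.0332 ≈ 1.907
  n=3: λ₃ = 14.4π²/2.3² - 10.0332 ≈ 16.833
Since 1.6π²/2.3² ≈ 2.985 < 10.0332, λ₁ < 0.
The n=1 mode grows fastest (−λₙ is largest for n=1) → dominates.
Asymptotic: T ~ c₁ sin(πx/2.3) e^{7.048t} (exponential growth at rate −λ₁ ≈ 7.048).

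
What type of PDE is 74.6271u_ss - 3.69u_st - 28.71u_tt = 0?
With A = 74.6271, B = -3.69, C = -28.71, the discriminant is 8583.792264. This is a hyperbolic PDE.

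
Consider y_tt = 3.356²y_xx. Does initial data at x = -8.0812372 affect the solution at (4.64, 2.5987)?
No. The domain of dependence is [-4.0812372, 13.3612372], and -8.0812372 is outside this interval.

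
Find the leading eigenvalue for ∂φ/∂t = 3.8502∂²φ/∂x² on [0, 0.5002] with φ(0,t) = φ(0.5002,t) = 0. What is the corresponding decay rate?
Eigenvalues: λₙ = 3.8502n²π²/0.5002².
First three modes:
  n=1: λ₁ = 3.8502π²/0.5002² ≈ 151.878
  n=2: λ₂ = 15.4008π²/0.5002² ≈ 607.513 (4× faster decay)
  n=3: λ₃ = 34.6518π²/0.5002² ≈ 1366.904 (9× faster decay)
As t → ∞, higher modes decay exponentially faster. The n=1 mode dominates: φ ~ c₁ sin(πx/0.5002) e^{-λ₁t}.
Decay rate: λ₁ = 3.8502π²/0.5002² ≈ 151.878.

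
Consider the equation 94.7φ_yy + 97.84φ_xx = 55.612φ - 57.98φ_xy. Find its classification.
Rewriting in standard form: 97.84φ_xx + 57.98φ_xy + 94.7φ_yy - 55.612φ = 0. Elliptic. (A = 97.84, B = 57.98, C = 94.7 gives B² - 4AC = -33700.1116.)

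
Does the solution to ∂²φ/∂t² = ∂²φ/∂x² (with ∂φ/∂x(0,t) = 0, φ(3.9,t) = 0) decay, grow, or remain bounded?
φ oscillates (no decay). Energy is conserved; the solution oscillates indefinitely as standing waves.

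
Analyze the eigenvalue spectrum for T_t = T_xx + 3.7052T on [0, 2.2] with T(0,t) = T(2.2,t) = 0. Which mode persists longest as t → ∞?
Eigenvalues: λₙ = n²π²/2.2² - 3.7052.
First three modes:
  n=1: λ₁ = π²/2.2² - 3.7052 ≈ -1.666
  n=2: λ₂ = 4π²/2.2² - 3.7052 ≈ 4.451
  n=3: λ₃ = 9π²/2.2² - 3.7052 ≈ 14.647
Since π²/2.2² ≈ 2.039 < 3.7052, λ₁ < 0.
The n=1 mode grows fastest (−λₙ is largest for n=1) → dominates.
Asymptotic: T ~ c₁ sin(πx/2.2) e^{1.666t} (exponential growth at rate −λ₁ ≈ 1.666).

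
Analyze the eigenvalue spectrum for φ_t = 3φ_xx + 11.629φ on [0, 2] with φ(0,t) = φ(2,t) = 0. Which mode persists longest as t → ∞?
Eigenvalues: λₙ = 3n²π²/2² - 11.629.
First three modes:
  n=1: λ₁ = 3π²/2² - 11.629 ≈ -4.227
  n=2: λ₂ = 12π²/2² - 11.629 ≈ 17.98
  n=3: λ₃ = 27π²/2² - 11.629 ≈ 54.991
Since 3π²/2² ≈ 7.402 < 11.629, λ₁ < 0.
The n=1 mode grows fastest (−λₙ is largest for n=1) → dominates.
Asymptotic: φ ~ c₁ sin(πx/2) e^{4.227t} (exponential growth at rate −λ₁ ≈ 4.227).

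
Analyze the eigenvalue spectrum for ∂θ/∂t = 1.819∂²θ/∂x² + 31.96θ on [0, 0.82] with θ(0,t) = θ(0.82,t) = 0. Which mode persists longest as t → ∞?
Eigenvalues: λₙ = 1.819n²π²/0.82² - 31.96.
First three modes:
  n=1: λ₁ = 1.819π²/0.82² - 31.96 ≈ -5.26
  n=2: λ₂ = 7.276π²/0.82² - 31.96 ≈ 74.838
  n=3: λ₃ = 16.371π²/0.82² - 31.96 ≈ 208.336
Since 1.819π²/0.82² ≈ 26.7 < 31.96, λ₁ < 0.
The n=1 mode grows fastest (−λₙ is largest for n=1) → dominates.
Asymptotic: θ ~ c₁ sin(πx/0.82) e^{5.26t} (exponential growth at rate −λ₁ ≈ 5.26).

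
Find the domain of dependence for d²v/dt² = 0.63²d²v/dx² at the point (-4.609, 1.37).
Domain of dependence: [-5.4721, -3.7459]. Signals travel at speed 0.63, so data within |x - -4.609| ≤ 0.63·1.37 = 0.8631 can reach the point.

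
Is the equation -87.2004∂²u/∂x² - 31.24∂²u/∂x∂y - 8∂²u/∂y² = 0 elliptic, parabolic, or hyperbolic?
Computing B² - 4AC with A = -87.2004, B = -31.24, C = -8: discriminant = -1814.4752 (negative). Answer: elliptic.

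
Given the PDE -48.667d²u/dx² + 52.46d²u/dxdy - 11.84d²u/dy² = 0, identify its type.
The second-order coefficients are A = -48.667, B = 52.46, C = -11.84. Since B² - 4AC = 447.18248 > 0, this is a hyperbolic PDE.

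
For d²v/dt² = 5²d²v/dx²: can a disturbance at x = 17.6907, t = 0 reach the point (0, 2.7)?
No. The domain of dependence is [-13.5, 13.5], and 17.6907 is outside this interval.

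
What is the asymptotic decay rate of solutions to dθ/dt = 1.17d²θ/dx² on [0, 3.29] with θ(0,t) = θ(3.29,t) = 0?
Eigenvalues: λₙ = 1.17n²π²/3.29².
First three modes:
  n=1: λ₁ = 1.17π²/3.29² ≈ 1.067
  n=2: λ₂ = 4.68π²/3.29² ≈ 4.267 (4× faster decay)
  n=3: λ₃ = 10.53π²/3.29² ≈ 9.601 (9× faster decay)
As t → ∞, higher modes decay exponentially faster. The n=1 mode dominates: θ ~ c₁ sin(πx/3.29) e^{-λ₁t}.
Decay rate: λ₁ = 1.17π²/3.29² ≈ 1.067.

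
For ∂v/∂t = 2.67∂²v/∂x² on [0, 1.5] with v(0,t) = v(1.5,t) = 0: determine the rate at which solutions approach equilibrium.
Eigenvalues: λₙ = 2.67n²π²/1.5².
First three modes:
  n=1: λ₁ = 2.67π²/1.5² ≈ 11.712
  n=2: λ₂ = 10.68π²/1.5² ≈ 46.848 (4× faster decay)
  n=3: λ₃ = 24.03π²/1.5² ≈ 105.407 (9× faster decay)
As t → ∞, higher modes decay exponentially faster. The n=1 mode dominates: v ~ c₁ sin(πx/1.5) e^{-λ₁t}.
Decay rate: λ₁ = 2.67π²/1.5² ≈ 11.712.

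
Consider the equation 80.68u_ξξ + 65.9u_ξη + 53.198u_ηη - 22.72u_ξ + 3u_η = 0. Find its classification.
Elliptic. (A = 80.68, B = 65.9, C = 53.198 gives B² - 4AC = -12825.24856.)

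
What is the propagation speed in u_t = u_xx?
Infinite. The heat equation is parabolic, not hyperbolic, so disturbances propagate instantly.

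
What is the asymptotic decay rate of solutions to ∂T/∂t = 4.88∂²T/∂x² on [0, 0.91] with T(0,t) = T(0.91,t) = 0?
Eigenvalues: λₙ = 4.88n²π²/0.91².
First three modes:
  n=1: λ₁ = 4.88π²/0.91² ≈ 58.162
  n=2: λ₂ = 19.52π²/0.91² ≈ 232.647 (4× faster decay)
  n=3: λ₃ = 43.92π²/0.91² ≈ 523.455 (9× faster decay)
As t → ∞, higher modes decay exponentially faster. The n=1 mode dominates: T ~ c₁ sin(πx/0.91) e^{-λ₁t}.
Decay rate: λ₁ = 4.88π²/0.91² ≈ 58.162.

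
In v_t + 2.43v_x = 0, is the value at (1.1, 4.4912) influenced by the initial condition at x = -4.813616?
No. Only data at x = -9.813616 affects (1.1, 4.4912). Advection has one-way propagation along characteristics.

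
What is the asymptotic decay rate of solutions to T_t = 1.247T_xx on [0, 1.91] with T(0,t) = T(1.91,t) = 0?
Eigenvalues: λₙ = 1.247n²π²/1.91².
First three modes:
  n=1: λ₁ = 1.247π²/1.91² ≈ 3.374
  n=2: λ₂ = 4.988π²/1.91² ≈ 13.495 (4× faster decay)
  n=3: λ₃ = 11.223π²/1.91² ≈ 30.363 (9× faster decay)
As t → ∞, higher modes decay exponentially faster. The n=1 mode dominates: T ~ c₁ sin(πx/1.91) e^{-λ₁t}.
Decay rate: λ₁ = 1.247π²/1.91² ≈ 3.374.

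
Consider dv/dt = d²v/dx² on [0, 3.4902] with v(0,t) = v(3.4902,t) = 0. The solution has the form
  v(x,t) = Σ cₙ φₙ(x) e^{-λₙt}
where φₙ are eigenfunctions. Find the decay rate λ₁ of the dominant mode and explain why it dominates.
Eigenvalues: λₙ = n²π²/3.4902².
First three modes:
  n=1: λ₁ = π²/3.4902² ≈ 0.81
  n=2: λ₂ = 4π²/3.4902² ≈ 3.241 (4× faster decay)
  n=3: λ₃ = 9π²/3.4902² ≈ 7.292 (9× faster decay)
As t → ∞, higher modes decay exponentially faster. The n=1 mode dominates: v ~ c₁ sin(πx/3.4902) e^{-λ₁t}.
Decay rate: λ₁ = π²/3.4902² ≈ 0.81.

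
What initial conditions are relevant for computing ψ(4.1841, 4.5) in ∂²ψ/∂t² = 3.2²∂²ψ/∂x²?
Domain of dependence: [-10.2159, 18.5841]. Signals travel at speed 3.2, so data within |x - 4.1841| ≤ 3.2·4.5 = 14.4 can reach the point.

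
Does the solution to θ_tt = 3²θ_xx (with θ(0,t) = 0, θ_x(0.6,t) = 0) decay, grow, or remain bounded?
θ oscillates (no decay). Energy is conserved; the solution oscillates indefinitely as standing waves.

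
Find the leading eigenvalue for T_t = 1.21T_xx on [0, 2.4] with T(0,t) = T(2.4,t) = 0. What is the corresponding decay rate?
Eigenvalues: λₙ = 1.21n²π²/2.4².
First three modes:
  n=1: λ₁ = 1.21π²/2.4² ≈ 2.073
  n=2: λ₂ = 4.84π²/2.4² ≈ 8.293 (4× faster decay)
  n=3: λ₃ = 10.89π²/2.4² ≈ 18.66 (9× faster decay)
As t → ∞, higher modes decay exponentially faster. The n=1 mode dominates: T ~ c₁ sin(πx/2.4) e^{-λ₁t}.
Decay rate: λ₁ = 1.21π²/2.4² ≈ 2.073.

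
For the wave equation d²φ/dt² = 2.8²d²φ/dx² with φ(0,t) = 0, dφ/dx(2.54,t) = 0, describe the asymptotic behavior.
φ oscillates (no decay). Energy is conserved; the solution oscillates indefinitely as standing waves.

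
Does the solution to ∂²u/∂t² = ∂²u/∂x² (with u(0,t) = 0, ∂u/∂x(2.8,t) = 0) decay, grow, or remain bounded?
u oscillates (no decay). Energy is conserved; the solution oscillates indefinitely as standing waves.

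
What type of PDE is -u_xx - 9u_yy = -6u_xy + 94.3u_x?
Rewriting in standard form: -u_xx + 6u_xy - 9u_yy - 94.3u_x = 0. With A = -1, B = 6, C = -9, the discriminant is 0. This is a parabolic PDE.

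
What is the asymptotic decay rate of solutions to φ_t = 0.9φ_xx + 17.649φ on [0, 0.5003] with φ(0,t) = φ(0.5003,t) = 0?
Eigenvalues: λₙ = 0.9n²π²/0.5003² - 17.649.
First three modes:
  n=1: λ₁ = 0.9π²/0.5003² - 17.649 ≈ 17.839
  n=2: λ₂ = 3.6π²/0.5003² - 17.649 ≈ 124.303
  n=3: λ₃ = 8.1π²/0.5003² - 17.649 ≈ 301.743
Since 0.9π²/0.5003² ≈ 35.488 > 17.649, all λₙ > 0.
The n=1 mode decays slowest → dominates as t → ∞.
Asymptotic: φ ~ c₁ sin(πx/0.5003) e^{-λ₁t} with decay rate λ₁ ≈ 17.839.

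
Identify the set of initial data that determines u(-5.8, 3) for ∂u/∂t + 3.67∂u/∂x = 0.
A single point: x = -16.81. The characteristic through (-5.8, 3) is x - 3.67t = const, so x = -5.8 - 3.67·3 = -16.81.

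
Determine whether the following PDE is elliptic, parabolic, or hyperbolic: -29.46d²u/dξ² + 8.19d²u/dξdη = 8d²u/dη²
Rewriting in standard form: -29.46d²u/dξ² + 8.19d²u/dξdη - 8d²u/dη² = 0. Coefficients: A = -29.46, B = 8.19, C = -8. B² - 4AC = -875.6439, which is negative, so the equation is elliptic.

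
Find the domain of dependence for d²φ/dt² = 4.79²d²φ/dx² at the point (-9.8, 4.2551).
Domain of dependence: [-30.181929, 10.581929]. Signals travel at speed 4.79, so data within |x - -9.8| ≤ 4.79·4.2551 = 20.381929 can reach the point.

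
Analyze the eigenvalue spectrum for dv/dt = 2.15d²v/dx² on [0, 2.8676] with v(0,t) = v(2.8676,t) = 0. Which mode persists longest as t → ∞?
Eigenvalues: λₙ = 2.15n²π²/2.8676².
First three modes:
  n=1: λ₁ = 2.15π²/2.8676² ≈ 2.58
  n=2: λ₂ = 8.6π²/2.8676² ≈ 10.322 (4× faster decay)
  n=3: λ₃ = 19.35π²/2.8676² ≈ 23.224 (9× faster decay)
As t → ∞, higher modes decay exponentially faster. The n=1 mode dominates: v ~ c₁ sin(πx/2.8676) e^{-λ₁t}.
Decay rate: λ₁ = 2.15π²/2.8676² ≈ 2.58.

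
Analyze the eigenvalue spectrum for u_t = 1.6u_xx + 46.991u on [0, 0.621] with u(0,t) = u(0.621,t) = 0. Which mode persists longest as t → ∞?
Eigenvalues: λₙ = 1.6n²π²/0.621² - 46.991.
First three modes:
  n=1: λ₁ = 1.6π²/0.621² - 46.991 ≈ -6.043
  n=2: λ₂ = 6.4π²/0.621² - 46.991 ≈ 116.802
  n=3: λ₃ = 14.4π²/0.621² - 46.991 ≈ 321.544
Since 1.6π²/0.621² ≈ 40.948 < 46.991, λ₁ < 0.
The n=1 mode grows fastest (−λₙ is largest for n=1) → dominates.
Asymptotic: u ~ c₁ sin(πx/0.621) e^{6.043t} (exponential growth at rate −λ₁ ≈ 6.043).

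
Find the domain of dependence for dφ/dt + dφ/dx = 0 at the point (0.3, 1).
A single point: x = -0.7. The characteristic through (0.3, 1) is x - 1t = const, so x = 0.3 - 1·1 = -0.7.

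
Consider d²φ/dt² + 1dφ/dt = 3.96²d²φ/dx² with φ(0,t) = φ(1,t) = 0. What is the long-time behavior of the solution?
As t → ∞, φ → 0. Damping (γ=1) dissipates energy; oscillations decay exponentially.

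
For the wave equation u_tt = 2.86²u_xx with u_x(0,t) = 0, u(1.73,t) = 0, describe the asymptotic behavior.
u oscillates (no decay). Energy is conserved; the solution oscillates indefinitely as standing waves.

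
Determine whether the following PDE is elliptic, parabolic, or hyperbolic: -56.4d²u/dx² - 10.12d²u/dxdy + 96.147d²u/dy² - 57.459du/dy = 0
Coefficients: A = -56.4, B = -10.12, C = 96.147. B² - 4AC = 21793.1776, which is positive, so the equation is hyperbolic.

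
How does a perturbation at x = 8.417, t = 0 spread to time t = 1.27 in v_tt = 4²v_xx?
Domain of influence: [3.337, 13.497]. Data at x = 8.417 spreads outward at speed 4.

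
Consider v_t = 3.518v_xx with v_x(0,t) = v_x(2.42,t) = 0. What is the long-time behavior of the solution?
As t → ∞, v → constant (steady state). Heat is conserved (no flux at boundaries); solution approaches the spatial average.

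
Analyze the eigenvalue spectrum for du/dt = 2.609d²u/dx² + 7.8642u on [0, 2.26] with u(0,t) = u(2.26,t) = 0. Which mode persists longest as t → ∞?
Eigenvalues: λₙ = 2.609n²π²/2.26² - 7.8642.
First three modes:
  n=1: λ₁ = 2.609π²/2.26² - 7.8642 ≈ -2.823
  n=2: λ₂ = 10.436π²/2.26² - 7.8642 ≈ 12.302
  n=3: λ₃ = 23.481π²/2.26² - 7.8642 ≈ 37.509
Since 2.609π²/2.26² ≈ 5.041 < 7.8642, λ₁ < 0.
The n=1 mode grows fastest (−λₙ is largest for n=1) → dominates.
Asymptotic: u ~ c₁ sin(πx/2.26) e^{2.823t} (exponential growth at rate −λ₁ ≈ 2.823).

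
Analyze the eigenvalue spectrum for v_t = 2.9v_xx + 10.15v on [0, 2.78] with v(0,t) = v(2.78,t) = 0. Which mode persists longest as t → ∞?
Eigenvalues: λₙ = 2.9n²π²/2.78² - 10.15.
First three modes:
  n=1: λ₁ = 2.9π²/2.78² - 10.15 ≈ -6.447
  n=2: λ₂ = 11.6π²/2.78² - 10.15 ≈ 4.664
  n=3: λ₃ = 26.1π²/2.78² - 10.15 ≈ 23.181
Since 2.9π²/2.78² ≈ 3.703 < 10.15, λ₁ < 0.
The n=1 mode grows fastest (−λₙ is largest for n=1) → dominates.
Asymptotic: v ~ c₁ sin(πx/2.78) e^{6.447t} (exponential growth at rate −λ₁ ≈ 6.447).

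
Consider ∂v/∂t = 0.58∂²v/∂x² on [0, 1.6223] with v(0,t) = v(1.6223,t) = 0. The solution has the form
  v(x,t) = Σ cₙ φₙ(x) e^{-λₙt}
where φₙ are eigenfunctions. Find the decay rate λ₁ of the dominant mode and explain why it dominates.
Eigenvalues: λₙ = 0.58n²π²/1.6223².
First three modes:
  n=1: λ₁ = 0.58π²/1.6223² ≈ 2.175
  n=2: λ₂ = 2.32π²/1.6223² ≈ 8.7 (4× faster decay)
  n=3: λ₃ = 5.22π²/1.6223² ≈ 19.575 (9× faster decay)
As t → ∞, higher modes decay exponentially faster. The n=1 mode dominates: v ~ c₁ sin(πx/1.6223) e^{-λ₁t}.
Decay rate: λ₁ = 0.58π²/1.6223² ≈ 2.175.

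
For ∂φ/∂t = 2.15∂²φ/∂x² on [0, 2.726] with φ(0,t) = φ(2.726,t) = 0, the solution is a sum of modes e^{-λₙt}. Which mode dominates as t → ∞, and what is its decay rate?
Eigenvalues: λₙ = 2.15n²π²/2.726².
First three modes:
  n=1: λ₁ = 2.15π²/2.726² ≈ 2.856
  n=2: λ₂ = 8.6π²/2.726² ≈ 11.422 (4× faster decay)
  n=3: λ₃ = 19.35π²/2.726² ≈ 25.7 (9× faster decay)
As t → ∞, higher modes decay exponentially faster. The n=1 mode dominates: φ ~ c₁ sin(πx/2.726) e^{-λ₁t}.
Decay rate: λ₁ = 2.15π²/2.726² ≈ 2.856.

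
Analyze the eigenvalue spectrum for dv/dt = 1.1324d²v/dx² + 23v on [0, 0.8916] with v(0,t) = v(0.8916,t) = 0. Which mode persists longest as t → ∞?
Eigenvalues: λₙ = 1.1324n²π²/0.8916² - 23.
First three modes:
  n=1: λ₁ = 1.1324π²/0.8916² - 23 ≈ -8.941
  n=2: λ₂ = 4.5296π²/0.8916² - 23 ≈ 33.237
  n=3: λ₃ = 10.1916π²/0.8916² - 23 ≈ 103.532
Since 1.1324π²/0.8916² ≈ 14.059 < 23, λ₁ < 0.
The n=1 mode grows fastest (−λₙ is largest for n=1) → dominates.
Asymptotic: v ~ c₁ sin(πx/0.8916) e^{8.941t} (exponential growth at rate −λ₁ ≈ 8.941).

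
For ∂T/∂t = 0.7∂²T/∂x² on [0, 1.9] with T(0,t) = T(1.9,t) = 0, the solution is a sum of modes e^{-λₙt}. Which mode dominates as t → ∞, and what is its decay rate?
Eigenvalues: λₙ = 0.7n²π²/1.9².
First three modes:
  n=1: λ₁ = 0.7π²/1.9² ≈ 1.914
  n=2: λ₂ = 2.8π²/1.9² ≈ 7.655 (4× faster decay)
  n=3: λ₃ = 6.3π²/1.9² ≈ 17.224 (9× faster decay)
As t → ∞, higher modes decay exponentially faster. The n=1 mode dominates: T ~ c₁ sin(πx/1.9) e^{-λ₁t}.
Decay rate: λ₁ = 0.7π²/1.9² ≈ 1.914.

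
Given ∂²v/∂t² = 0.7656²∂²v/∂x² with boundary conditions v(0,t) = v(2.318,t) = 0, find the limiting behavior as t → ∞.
v oscillates (no decay). Energy is conserved; the solution oscillates indefinitely as standing waves.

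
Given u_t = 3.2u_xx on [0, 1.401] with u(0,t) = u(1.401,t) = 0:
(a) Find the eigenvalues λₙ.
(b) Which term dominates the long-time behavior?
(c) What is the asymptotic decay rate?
Eigenvalues: λₙ = 3.2n²π²/1.401².
First three modes:
  n=1: λ₁ = 3.2π²/1.401² ≈ 16.091
  n=2: λ₂ = 12.8π²/1.401² ≈ 64.363 (4× faster decay)
  n=3: λ₃ = 28.8π²/1.401² ≈ 144.816 (9× faster decay)
As t → ∞, higher modes decay exponentially faster. The n=1 mode dominates: u ~ c₁ sin(πx/1.401) e^{-λ₁t}.
Decay rate: λ₁ = 3.2π²/1.401² ≈ 16.091.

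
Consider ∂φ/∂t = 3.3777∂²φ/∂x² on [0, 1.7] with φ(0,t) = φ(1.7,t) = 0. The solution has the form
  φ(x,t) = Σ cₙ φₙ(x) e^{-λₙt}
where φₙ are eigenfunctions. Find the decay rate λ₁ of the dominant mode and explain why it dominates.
Eigenvalues: λₙ = 3.3777n²π²/1.7².
First three modes:
  n=1: λ₁ = 3.3777π²/1.7² ≈ 11.535
  n=2: λ₂ = 13.5108π²/1.7² ≈ 46.141 (4× faster decay)
  n=3: λ₃ = 30.3993π²/1.7² ≈ 103.816 (9× faster decay)
As t → ∞, higher modes decay exponentially faster. The n=1 mode dominates: φ ~ c₁ sin(πx/1.7) e^{-λ₁t}.
Decay rate: λ₁ = 3.3777π²/1.7² ≈ 11.535.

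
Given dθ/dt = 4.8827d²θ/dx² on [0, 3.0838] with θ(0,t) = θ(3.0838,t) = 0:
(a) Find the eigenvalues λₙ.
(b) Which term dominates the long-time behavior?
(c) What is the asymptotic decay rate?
Eigenvalues: λₙ = 4.8827n²π²/3.0838².
First three modes:
  n=1: λ₁ = 4.8827π²/3.0838² ≈ 5.067
  n=2: λ₂ = 19.5308π²/3.0838² ≈ 20.27 (4× faster decay)
  n=3: λ₃ = 43.9443π²/3.0838² ≈ 45.607 (9× faster decay)
As t → ∞, higher modes decay exponentially faster. The n=1 mode dominates: θ ~ c₁ sin(πx/3.0838) e^{-λ₁t}.
Decay rate: λ₁ = 4.8827π²/3.0838² ≈ 5.067.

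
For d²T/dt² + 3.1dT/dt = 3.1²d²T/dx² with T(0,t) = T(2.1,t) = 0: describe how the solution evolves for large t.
T → 0. Damping (γ=3.1) dissipates energy; oscillations decay exponentially.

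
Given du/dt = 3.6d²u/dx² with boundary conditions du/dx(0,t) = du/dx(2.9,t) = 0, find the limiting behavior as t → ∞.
u → constant (steady state). Heat is conserved (no flux at boundaries); solution approaches the spatial average.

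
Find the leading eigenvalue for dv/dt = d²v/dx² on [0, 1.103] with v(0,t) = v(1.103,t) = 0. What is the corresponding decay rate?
Eigenvalues: λₙ = n²π²/1.103².
First three modes:
  n=1: λ₁ = π²/1.103² ≈ 8.112
  n=2: λ₂ = 4π²/1.103² ≈ 32.45 (4× faster decay)
  n=3: λ₃ = 9π²/1.103² ≈ 73.011 (9× faster decay)
As t → ∞, higher modes decay exponentially faster. The n=1 mode dominates: v ~ c₁ sin(πx/1.103) e^{-λ₁t}.
Decay rate: λ₁ = π²/1.103² ≈ 8.112.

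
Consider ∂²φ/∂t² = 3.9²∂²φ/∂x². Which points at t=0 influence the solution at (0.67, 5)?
Domain of dependence: [-18.83, 20.17]. Signals travel at speed 3.9, so data within |x - 0.67| ≤ 3.9·5 = 19.5 can reach the point.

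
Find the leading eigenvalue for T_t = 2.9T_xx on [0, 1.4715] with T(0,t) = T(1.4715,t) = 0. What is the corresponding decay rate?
Eigenvalues: λₙ = 2.9n²π²/1.4715².
First three modes:
  n=1: λ₁ = 2.9π²/1.4715² ≈ 13.218
  n=2: λ₂ = 11.6π²/1.4715² ≈ 52.873 (4× faster decay)
  n=3: λ₃ = 26.1π²/1.4715² ≈ 118.965 (9× faster decay)
As t → ∞, higher modes decay exponentially faster. The n=1 mode dominates: T ~ c₁ sin(πx/1.4715) e^{-λ₁t}.
Decay rate: λ₁ = 2.9π²/1.4715² ≈ 13.218.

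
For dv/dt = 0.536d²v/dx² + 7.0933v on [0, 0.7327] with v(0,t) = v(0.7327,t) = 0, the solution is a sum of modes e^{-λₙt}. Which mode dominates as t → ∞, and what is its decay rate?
Eigenvalues: λₙ = 0.536n²π²/0.7327² - 7.0933.
First three modes:
  n=1: λ₁ = 0.536π²/0.7327² - 7.0933 ≈ 2.761
  n=2: λ₂ = 2.144π²/0.7327² - 7.0933 ≈ 32.323
  n=3: λ₃ = 4.824π²/0.7327² - 7.0933 ≈ 81.593
Since 0.536π²/0.7327² ≈ 9.854 > 7.0933, all λₙ > 0.
The n=1 mode decays slowest → dominates as t → ∞.
Asymptotic: v ~ c₁ sin(πx/0.7327) e^{-λ₁t} with decay rate λ₁ ≈ 2.761.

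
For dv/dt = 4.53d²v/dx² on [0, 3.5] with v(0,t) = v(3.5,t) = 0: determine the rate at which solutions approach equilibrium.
Eigenvalues: λₙ = 4.53n²π²/3.5².
First three modes:
  n=1: λ₁ = 4.53π²/3.5² ≈ 3.65
  n=2: λ₂ = 18.12π²/3.5² ≈ 14.599 (4× faster decay)
  n=3: λ₃ = 40.77π²/3.5² ≈ 32.848 (9× faster decay)
As t → ∞, higher modes decay exponentially faster. The n=1 mode dominates: v ~ c₁ sin(πx/3.5) e^{-λ₁t}.
Decay rate: λ₁ = 4.53π²/3.5² ≈ 3.65.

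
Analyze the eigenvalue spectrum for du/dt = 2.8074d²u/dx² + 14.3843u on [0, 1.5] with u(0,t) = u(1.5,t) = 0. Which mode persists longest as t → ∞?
Eigenvalues: λₙ = 2.8074n²π²/1.5² - 14.3843.
First three modes:
  n=1: λ₁ = 2.8074π²/1.5² - 14.3843 ≈ -2.07
  n=2: λ₂ = 11.2296π²/1.5² - 14.3843 ≈ 34.874
  n=3: λ₃ = 25.2666π²/1.5² - 14.3843 ≈ 96.447
Since 2.8074π²/1.5² ≈ 12.315 < 14.3843, λ₁ < 0.
The n=1 mode grows fastest (−λₙ is largest for n=1) → dominates.
Asymptotic: u ~ c₁ sin(πx/1.5) e^{2.07t} (exponential growth at rate −λ₁ ≈ 2.07).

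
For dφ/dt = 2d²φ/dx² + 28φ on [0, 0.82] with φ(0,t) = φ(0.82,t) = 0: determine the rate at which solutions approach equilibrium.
Eigenvalues: λₙ = 2n²π²/0.82² - 28.
First three modes:
  n=1: λ₁ = 2π²/0.82² - 28 ≈ 1.356
  n=2: λ₂ = 8π²/0.82² - 28 ≈ 89.425
  n=3: λ₃ = 18π²/0.82² - 28 ≈ 236.207
Since 2π²/0.82² ≈ 29.356 > 28, all λₙ > 0.
The n=1 mode decays slowest → dominates as t → ∞.
Asymptotic: φ ~ c₁ sin(πx/0.82) e^{-λ₁t} with decay rate λ₁ ≈ 1.356.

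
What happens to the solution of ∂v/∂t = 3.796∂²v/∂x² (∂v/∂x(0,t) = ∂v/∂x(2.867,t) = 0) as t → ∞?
v → constant (steady state). Heat is conserved (no flux at boundaries); solution approaches the spatial average.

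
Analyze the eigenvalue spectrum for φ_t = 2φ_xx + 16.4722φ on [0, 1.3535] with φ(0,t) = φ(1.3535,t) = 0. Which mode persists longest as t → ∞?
Eigenvalues: λₙ = 2n²π²/1.3535² - 16.4722.
First three modes:
  n=1: λ₁ = 2π²/1.3535² - 16.4722 ≈ -5.697
  n=2: λ₂ = 8π²/1.3535² - 16.4722 ≈ 26.627
  n=3: λ₃ = 18π²/1.3535² - 16.4722 ≈ 80.502
Since 2π²/1.3535² ≈ 10.775 < 16.4722, λ₁ < 0.
The n=1 mode grows fastest (−λₙ is largest for n=1) → dominates.
Asymptotic: φ ~ c₁ sin(πx/1.3535) e^{5.697t} (exponential growth at rate −λ₁ ≈ 5.697).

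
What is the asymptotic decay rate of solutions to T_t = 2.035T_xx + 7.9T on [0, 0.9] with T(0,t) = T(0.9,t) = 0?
Eigenvalues: λₙ = 2.035n²π²/0.9² - 7.9.
First three modes:
  n=1: λ₁ = 2.035π²/0.9² - 7.9 ≈ 16.896
  n=2: λ₂ = 8.14π²/0.9² - 7.9 ≈ 91.283
  n=3: λ₃ = 18.315π²/0.9² - 7.9 ≈ 215.263
Since 2.035π²/0.9² ≈ 24.796 > 7.9, all λₙ > 0.
The n=1 mode decays slowest → dominates as t → ∞.
Asymptotic: T ~ c₁ sin(πx/0.9) e^{-λ₁t} with decay rate λ₁ ≈ 16.896.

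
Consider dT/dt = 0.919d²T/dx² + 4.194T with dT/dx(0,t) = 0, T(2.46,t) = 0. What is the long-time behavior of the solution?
As t → ∞, T grows unboundedly. Reaction dominates diffusion (r=4.194 > κπ²/(4L²)≈0.37); solution grows exponentially.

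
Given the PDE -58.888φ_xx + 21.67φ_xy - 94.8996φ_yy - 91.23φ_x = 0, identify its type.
The second-order coefficients are A = -58.888, B = 21.67, C = -94.8996. Since B² - 4AC = -21884.2016792 < 0, this is an elliptic PDE.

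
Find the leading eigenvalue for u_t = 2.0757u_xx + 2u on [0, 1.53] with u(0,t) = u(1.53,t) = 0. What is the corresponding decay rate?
Eigenvalues: λₙ = 2.0757n²π²/1.53² - 2.
First three modes:
  n=1: λ₁ = 2.0757π²/1.53² - 2 ≈ 6.751
  n=2: λ₂ = 8.3028π²/1.53² - 2 ≈ 33.006
  n=3: λ₃ = 18.6813π²/1.53² - 2 ≈ 76.763
Since 2.0757π²/1.53² ≈ 8.751 > 2, all λₙ > 0.
The n=1 mode decays slowest → dominates as t → ∞.
Asymptotic: u ~ c₁ sin(πx/1.53) e^{-λ₁t} with decay rate λ₁ ≈ 6.751.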